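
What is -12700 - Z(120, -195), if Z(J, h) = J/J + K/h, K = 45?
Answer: -165110/13 ≈ -12701.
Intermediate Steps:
Z(J, h) = 1 + 45/h (Z(J, h) = J/J + 45/h = 1 + 45/h)
-12700 - Z(120, -195) = -12700 - (45 - 195)/(-195) = -12700 - (-1)*(-150)/195 = -12700 - 1*10/13 = -12700 - 10/13 = -165110/13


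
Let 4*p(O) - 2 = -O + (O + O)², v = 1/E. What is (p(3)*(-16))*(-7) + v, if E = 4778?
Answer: 4682441/4778 ≈ 980.00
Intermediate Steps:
v = 1/4778 ≈ 0.00020929
p(O) = ½ + O² - O/4 (p(O) = ½ + (-O + (O + O)²)/4 = ½ + (-O + (2*O)²)/4 = ½ + (-O + 4*O²)/4 = ½ + (O² - O/4) = ½ + O² - O/4)
(p(3)*(-16))*(-7) + v = ((½ + 3² - ¼*3)*(-16))*(-7) + 1/4778 = ((½ + 9 - ¾)*(-16))*(-7) + 1/4778 = ((35/4)*(-16))*(-7) + 1/4778 = -140*(-7) + 1/4778 = 980 + 1/4778 = 4682441/4778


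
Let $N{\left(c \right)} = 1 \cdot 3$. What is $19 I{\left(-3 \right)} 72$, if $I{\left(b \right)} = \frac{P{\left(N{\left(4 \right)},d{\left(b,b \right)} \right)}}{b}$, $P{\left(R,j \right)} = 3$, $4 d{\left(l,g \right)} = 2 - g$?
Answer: $-1368$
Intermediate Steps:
$d{\left(l,g \right)} = \frac{1}{2} - \frac{g}{4}$ ($d{\left(l,g \right)} = \frac{2 - g}{4} = \frac{1}{2} - \frac{g}{4}$)
$N{\left(c \right)} = 3$
$I{\left(b \right)} = \frac{3}{b}$
$19 I{\left(-3 \right)} 72 = 19 \frac{3}{-3} \cdot 72 = 19 \cdot 3 \left(- \frac{1}{3}\right) 72 = 19 \left(-1\right) 72 = \left(-19\right) 72 = -1368$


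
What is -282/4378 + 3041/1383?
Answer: 6461746/3027387 ≈ 2.1344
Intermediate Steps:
-282/4378 + 3041/1383 = -282*1/4378 + 3041*(1/1383) = -141/2189 + 3041/1383 = 6461746/3027387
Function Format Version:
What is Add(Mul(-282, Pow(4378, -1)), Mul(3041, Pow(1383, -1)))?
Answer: Rational(6461746, 3027387) ≈ 2.1344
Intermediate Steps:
Add(Mul(-282, Pow(4378, -1)), Mul(3041, Pow(1383, -1))) = Add(Mul(-282, Rational(1, 4378)), Mul(3041, Rational(1, 1383))) = Add(Rational(-141, 2189), Rational(3041, 1383)) = Rational(6461746, 3027387)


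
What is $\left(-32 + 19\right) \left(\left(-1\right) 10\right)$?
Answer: $130$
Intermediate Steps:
$\left(-32 + 19\right) \left(\left(-1\right) 10\right) = \left(-13\right) \left(-10\right) = 130$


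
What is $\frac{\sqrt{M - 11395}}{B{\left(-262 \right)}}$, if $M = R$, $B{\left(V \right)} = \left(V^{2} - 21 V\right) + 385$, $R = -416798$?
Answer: $\frac{3 i \sqrt{47577}}{74531} \approx 0.0087798 i$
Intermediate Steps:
$B{\left(V \right)} = 385 + V^{2} - 21 V$
$M = -416798$
$\frac{\sqrt{M - 11395}}{B{\left(-262 \right)}} = \frac{\sqrt{-416798 - 11395}}{385 + \left(-262\right)^{2} - -5502} = \frac{\sqrt{-416798 - 11395}}{385 + 68644 + 5502} = \frac{\sqrt{-416798 - 11395}}{74531} = \sqrt{-428193} \cdot \frac{1}{74531} = 3 i \sqrt{47577} \cdot \frac{1}{74531} = \frac{3 i \sqrt{47577}}{74531}$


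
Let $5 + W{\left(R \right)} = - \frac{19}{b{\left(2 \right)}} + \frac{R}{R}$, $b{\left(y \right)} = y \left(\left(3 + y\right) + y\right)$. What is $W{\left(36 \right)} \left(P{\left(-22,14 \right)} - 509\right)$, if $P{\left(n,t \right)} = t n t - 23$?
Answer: $25950$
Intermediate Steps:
$b{\left(y \right)} = y \left(3 + 2 y\right)$
$W{\left(R \right)} = - \frac{75}{14}$ ($W{\left(R \right)} = -5 + \left(- \frac{19}{2 \left(3 + 2 \cdot 2\right)} + \frac{R}{R}\right) = -5 + \left(- \frac{19}{2 \left(3 + 4\right)} + 1\right) = -5 + \left(- \frac{19}{2 \cdot 7} + 1\right) = -5 + \left(- \frac{19}{14} + 1\right) = -5 - \frac{5}{14} = - \frac{75}{14}$)
$P{\left(n,t \right)} = -23 + n t^{2}$ ($P{\left(n,t \right)} = n t t - 23 = n t^{2} - 23 = -23 + n t^{2}$)
$W{\left(36 \right)} \left(P{\left(-22,14 \right)} - 509\right) = - \frac{75 \left(\left(-23 - 22 \cdot 14^{2}\right) - 509\right)}{14} = - \frac{75 \left(\left(-23 - 4312\right) - 509\right)}{14} = - \frac{75 \left(-4335 - 509\right)}{14} = \left(- \frac{75}{14}\right) \left(-4844\right) = 25950$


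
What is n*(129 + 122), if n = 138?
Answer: 34638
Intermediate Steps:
n*(129 + 122) = 138*(129 + 122) = 138*251 = 34638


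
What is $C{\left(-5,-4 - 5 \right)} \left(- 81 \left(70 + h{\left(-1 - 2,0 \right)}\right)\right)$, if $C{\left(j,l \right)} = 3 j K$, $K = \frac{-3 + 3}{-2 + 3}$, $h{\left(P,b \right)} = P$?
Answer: $0$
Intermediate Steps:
$K = 0$ ($K = \frac{0}{1} = 0 \cdot 1 = 0$)
$C{\left(j,l \right)} = 0$ ($C{\left(j,l \right)} = 3 j 0 = 0$)
$C{\left(-5,-4 - 5 \right)} \left(- 81 \left(70 + h{\left(-1 - 2,0 \right)}\right)\right) = 0 \left(- 81 \left(70 - 3\right)\right) = 0 \left(\left(-81\right) 67\right) = 0 \left(-5427\right) = 0$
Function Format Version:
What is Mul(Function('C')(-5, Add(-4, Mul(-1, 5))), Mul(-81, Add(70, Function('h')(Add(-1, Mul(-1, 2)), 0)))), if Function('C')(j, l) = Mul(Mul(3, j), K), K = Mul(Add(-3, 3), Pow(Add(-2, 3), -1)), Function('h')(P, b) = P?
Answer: 0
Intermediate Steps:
K = 0 (K = Mul(0, Pow(1, -1)) = Mul(0, 1) = 0)
Function('C')(j, l) = 0 (Function('C')(j, l) = Mul(Mul(3, j), 0) = 0)
Mul(Function('C')(-5, Add(-4, Mul(-1, 5))), Mul(-81, Add(70, Function('h')(Add(-1, Mul(-1, 2)), 0)))) = Mul(0, Mul(-81, Add(70, Add(-1, Mul(-1, 2))))) = Mul(0, Mul(-81, Add(70, Add(-1, -2)))) = Mul(0, Mul(-81, Add(70, -3))) = Mul(0, Mul(-81, 67)) = Mul(0, -5427) = 0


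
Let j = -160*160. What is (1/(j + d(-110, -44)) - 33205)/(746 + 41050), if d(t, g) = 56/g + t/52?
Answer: -243145903931/306054093924 ≈ -0.79445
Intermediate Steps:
j = -25600
d(t, g) = 56/g + t/52 (d(t, g) = 56/g + t*(1/52) = 56/g + t/52)
(1/(j + d(-110, -44)) - 33205)/(746 + 41050) = (1/(-25600 + (56/(-44) + (1/52)*(-110))) - 33205)/(746 + 41050) = (1/(-25600 + (56*(-1/44) - 55/26)) - 33205)/41796 = (1/(-25600 + (-14/11 - 55/26)) - 33205)*(1/41796) = (1/(-25600 - 969/286) - 33205)*(1/41796) = (1/(-7322569/286) - 33205)*(1/41796) = (-286/7322569 - 33205)*(1/41796) = -243145903931/7322569*1/41796 = -243145903931/306054093924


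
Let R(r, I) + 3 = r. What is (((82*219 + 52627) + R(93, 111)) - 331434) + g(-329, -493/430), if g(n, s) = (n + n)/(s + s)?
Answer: -128412717/493 ≈ -2.6047e+5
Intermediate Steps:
R(r, I) = -3 + r
g(n, s) = n/s (g(n, s) = (2*n)/((2*s)) = (2*n)*(1/(2*s)) = n/s)
(((82*219 + 52627) + R(93, 111)) - 331434) + g(-329, -493/430) = (((82*219 + 52627) + (-3 + 93)) - 331434) - 329/((-493/430)) = (((17958 + 52627) + 90) - 331434) - 329/((-493*1/430)) = ((70585 + 90) - 331434) - 329/(-493/430) = (70675 - 331434) - 329*(-430/493) = -260759 + 141470/493 = -128412717/493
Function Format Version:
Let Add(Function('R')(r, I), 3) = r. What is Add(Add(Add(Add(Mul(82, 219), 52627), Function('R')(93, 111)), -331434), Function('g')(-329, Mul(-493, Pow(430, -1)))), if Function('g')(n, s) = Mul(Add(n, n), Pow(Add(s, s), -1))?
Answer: Rational(-128412717, 493) ≈ -2.6047e+5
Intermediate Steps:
Function('R')(r, I) = Add(-3, r)
Function('g')(n, s) = Mul(n, Pow(s, -1)) (Function('g')(n, s) = Mul(Mul(2, n), Pow(Mul(2, s), -1)) = Mul(Mul(2, n), Mul(Rational(1, 2), Pow(s, -1))) = Mul(n, Pow(s, -1)))
Add(Add(Add(Add(Mul(82, 219), 52627), Function('R')(93, 111)), -331434), Function('g')(-329, Mul(-493, Pow(430, -1)))) = Add(Add(Add(Add(Mul(82, 219), 52627), Add(-3, 93)), -331434), Mul(-329, Pow(Mul(-493, Pow(430, -1)), -1))) = Add(Add(Add(Add(17958, 52627), 90), -331434), Mul(-329, Pow(Mul(-493, Rational(1, 430)), -1))) = Add(Add(Add(70585, 90), -331434), Mul(-329, Pow(Rational(-493, 430), -1))) = Add(Add(70675, -331434), Mul(-329, Rational(-430, 493))) = Add(-260759, Rational(141470, 493)) = Rational(-128412717, 493)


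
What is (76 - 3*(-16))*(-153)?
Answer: -18972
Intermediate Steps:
(76 - 3*(-16))*(-153) = (76 + 48)*(-153) = 124*(-153) = -18972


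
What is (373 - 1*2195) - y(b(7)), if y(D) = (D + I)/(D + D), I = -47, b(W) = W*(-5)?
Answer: -63811/35 ≈ -1823.2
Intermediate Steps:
b(W) = -5*W
y(D) = (-47 + D)/(2*D) (y(D) = (D - 47)/(D + D) = (-47 + D)/((2*D)) = (-47 + D)*(1/(2*D)) = (-47 + D)/(2*D))
(373 - 1*2195) - y(b(7)) = (373 - 1*2195) - (-47 - 5*7)/(2*((-5*7))) = (373 - 2195) - (-47 - 35)/(2*(-35)) = -1822 - (-1)*(-82)/(2*35) = -1822 - 1*41/35 = -1822 - 41/35 = -63811/35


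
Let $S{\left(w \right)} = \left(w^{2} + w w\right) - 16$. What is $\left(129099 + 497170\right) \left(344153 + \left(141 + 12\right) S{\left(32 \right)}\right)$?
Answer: $410236882181$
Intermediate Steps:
$S{\left(w \right)} = -16 + 2 w^{2}$ ($S{\left(w \right)} = \left(w^{2} + w^{2}\right) - 16 = 2 w^{2} - 16 = -16 + 2 w^{2}$)
$\left(129099 + 497170\right) \left(344153 + \left(141 + 12\right) S{\left(32 \right)}\right) = \left(129099 + 497170\right) \left(344153 + \left(141 + 12\right) \left(-16 + 2 \cdot 32^{2}\right)\right) = 626269 \left(344153 + 153 \left(-16 + 2 \cdot 1024\right)\right) = 626269 \left(344153 + 153 \left(-16 + 2048\right)\right) = 626269 \left(344153 + 153 \cdot 2032\right) = 626269 \left(344153 + 310896\right) = 626269 \cdot 655049 = 410236882181$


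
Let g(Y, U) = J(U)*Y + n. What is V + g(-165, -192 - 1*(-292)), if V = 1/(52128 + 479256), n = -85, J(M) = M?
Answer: -8813003639/531384 ≈ -16585.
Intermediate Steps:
V = 1/531384 ≈ 1.8819e-6
g(Y, U) = -85 + U*Y (g(Y, U) = U*Y - 85 = -85 + U*Y)
V + g(-165, -192 - 1*(-292)) = 1/531384 + (-85 + (-192 - 1*(-292))*(-165)) = 1/531384 + (-85 + (-192 + 292)*(-165)) = 1/531384 + (-85 + 100*(-165)) = 1/531384 + (-85 - 16500) = 1/531384 - 16585 = -8813003639/531384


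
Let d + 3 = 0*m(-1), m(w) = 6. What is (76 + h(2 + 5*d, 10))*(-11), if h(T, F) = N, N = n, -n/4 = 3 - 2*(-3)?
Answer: -440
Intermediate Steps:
n = -36 (n = -4*(3 - 2*(-3)) = -4*(3 + 6) = -4*9 = -36)
N = -36
d = -3 (d = -3 + 0*6 = -3 + 0 = -3)
h(T, F) = -36
(76 + h(2 + 5*d, 10))*(-11) = (76 - 36)*(-11) = 40*(-11) = -440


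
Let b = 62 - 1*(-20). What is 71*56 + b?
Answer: 4058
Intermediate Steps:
b = 82 (b = 62 + 20 = 82)
71*56 + b = 71*56 + 82 = 3976 + 82 = 4058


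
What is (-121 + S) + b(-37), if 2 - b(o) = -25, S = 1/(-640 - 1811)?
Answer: -230395/2451 ≈ -94.000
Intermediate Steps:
S = -1/2451 (S = 1/(-2451) = -1/2451 ≈ -0.00040800)
b(o) = 27 (b(o) = 2 - 1*(-25) = 2 + 25 = 27)
(-121 + S) + b(-37) = (-121 - 1/2451) + 27 = -296572/2451 + 27 = -230395/2451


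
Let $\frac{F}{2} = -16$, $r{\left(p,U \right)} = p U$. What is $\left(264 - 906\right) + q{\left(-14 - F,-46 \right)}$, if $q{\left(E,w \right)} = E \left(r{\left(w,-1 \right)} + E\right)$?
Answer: $510$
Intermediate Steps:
$r{\left(p,U \right)} = U p$
$F = -32$ ($F = 2 \left(-16\right) = -32$)
$q{\left(E,w \right)} = E \left(E - w\right)$ ($q{\left(E,w \right)} = E \left(- w + E\right) = E \left(E - w\right)$)
$\left(264 - 906\right) + q{\left(-14 - F,-46 \right)} = \left(264 - 906\right) + \left(-14 - -32\right) \left(\left(-14 - -32\right) - -46\right) = -642 + \left(-14 + 32\right) \left(\left(-14 + 32\right) + 46\right) = -642 + 18 \left(18 + 46\right) = -642 + 18 \cdot 64 = -642 + 1152 = 510$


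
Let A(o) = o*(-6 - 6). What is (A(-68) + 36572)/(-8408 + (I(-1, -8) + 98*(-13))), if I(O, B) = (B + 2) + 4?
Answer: -9347/2421 ≈ -3.8608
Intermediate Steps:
A(o) = -12*o (A(o) = o*(-12) = -12*o)
I(O, B) = 6 + B (I(O, B) = (2 + B) + 4 = 6 + B)
(A(-68) + 36572)/(-8408 + (I(-1, -8) + 98*(-13))) = (-12*(-68) + 36572)/(-8408 + ((6 - 8) + 98*(-13))) = (816 + 36572)/(-8408 + (-2 - 1274)) = 37388/(-8408 - 1276) = 37388/(-9684) = 37388*(-1/9684) = -9347/2421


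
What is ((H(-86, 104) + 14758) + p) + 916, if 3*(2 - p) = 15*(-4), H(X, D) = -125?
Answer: 15571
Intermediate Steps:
p = 22 (p = 2 - 5*(-4) = 2 - 1/3*(-60) = 2 + 20 = 22)
((H(-86, 104) + 14758) + p) + 916 = ((-125 + 14758) + 22) + 916 = (14633 + 22) + 916 = 14655 + 916 = 15571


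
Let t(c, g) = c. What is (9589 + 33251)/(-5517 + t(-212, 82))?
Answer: -2520/337 ≈ -7.4777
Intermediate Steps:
(9589 + 33251)/(-5517 + t(-212, 82)) = (9589 + 33251)/(-5517 - 212) = 42840/(-5729) = 42840*(-1/5729) = -2520/337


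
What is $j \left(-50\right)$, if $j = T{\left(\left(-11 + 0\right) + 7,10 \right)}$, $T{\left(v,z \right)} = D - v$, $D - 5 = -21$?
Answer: $600$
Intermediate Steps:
$D = -16$ ($D = 5 - 21 = -16$)
$T{\left(v,z \right)} = -16 - v$
$j = -12$ ($j = -16 - \left(\left(-11 + 0\right) + 7\right) = -16 - \left(-11 + 7\right) = -16 - -4 = -16 + 4 = -12$)
$j \left(-50\right) = \left(-12\right) \left(-50\right) = 600$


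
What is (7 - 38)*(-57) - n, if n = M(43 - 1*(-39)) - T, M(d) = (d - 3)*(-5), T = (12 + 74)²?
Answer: 9558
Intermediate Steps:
T = 7396 (T = 86² = 7396)
M(d) = 15 - 5*d (M(d) = (-3 + d)*(-5) = 15 - 5*d)
n = -7791 (n = (15 - 5*(43 - 1*(-39))) - 1*7396 = (15 - 5*(43 + 39)) - 7396 = (15 - 5*82) - 7396 = (15 - 410) - 7396 = -395 - 7396 = -7791)
(7 - 38)*(-57) - n = (7 - 38)*(-57) - 1*(-7791) = -31*(-57) + 7791 = 1767 + 7791 = 9558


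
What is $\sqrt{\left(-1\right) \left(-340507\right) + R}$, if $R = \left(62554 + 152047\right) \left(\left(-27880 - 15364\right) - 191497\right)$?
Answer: $i \sqrt{50375312834} \approx 2.2444 \cdot 10^{5} i$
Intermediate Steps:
$R = -50375653341$ ($R = 214601 \left(-43244 - 191497\right) = 214601 \left(-234741\right) = -50375653341$)
$\sqrt{\left(-1\right) \left(-340507\right) + R} = \sqrt{\left(-1\right) \left(-340507\right) - 50375653341} = \sqrt{340507 - 50375653341} = \sqrt{-50375312834} = i \sqrt{50375312834}$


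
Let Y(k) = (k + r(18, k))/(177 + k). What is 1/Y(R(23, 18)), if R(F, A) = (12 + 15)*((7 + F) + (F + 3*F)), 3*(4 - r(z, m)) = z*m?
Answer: -3471/16466 ≈ -0.21080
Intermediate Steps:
r(z, m) = 4 - m*z/3 (r(z, m) = 4 - z*m/3 = 4 - m*z/3)
R(F, A) = 189 + 135*F (R(F, A) = 27*((7 + F) + 4*F) = 27*(7 + 5*F) = 189 + 135*F)
Y(k) = (4 - 5*k)/(177 + k) (Y(k) = (k + (4 - 1/3*k*18))/(177 + k) = (k + (4 - 6*k))/(177 + k) = (4 - 5*k)/(177 + k))
1/Y(R(23, 18)) = 1/((4 - 5*(189 + 135*23))/(177 + (189 + 135*23))) = 1/((4 - 5*(189 + 3105))/(177 + (189 + 3105))) = 1/((4 - 5*3294)/(177 + 3294)) = 1/((4 - 16470)/3471) = 1/((1/3471)*(-16466)) = 1/(-16466/3471) = -3471/16466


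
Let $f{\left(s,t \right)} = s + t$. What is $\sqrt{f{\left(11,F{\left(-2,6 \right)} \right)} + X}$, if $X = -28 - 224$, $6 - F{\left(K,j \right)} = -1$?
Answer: $3 i \sqrt{26} \approx 15.297 i$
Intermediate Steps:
$F{\left(K,j \right)} = 7$ ($F{\left(K,j \right)} = 6 - -1 = 6 + 1 = 7$)
$X = -252$ ($X = -28 - 224 = -252$)
$\sqrt{f{\left(11,F{\left(-2,6 \right)} \right)} + X} = \sqrt{\left(11 + 7\right) - 252} = \sqrt{18 - 252} = \sqrt{-234} = 3 i \sqrt{26}$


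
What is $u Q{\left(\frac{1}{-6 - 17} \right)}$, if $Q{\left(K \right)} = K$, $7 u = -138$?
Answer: $\frac{6}{7} \approx 0.85714$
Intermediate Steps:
$u = - \frac{138}{7}$ ($u = \frac{1}{7} \left(-138\right) = - \frac{138}{7} \approx -19.714$)
$u Q{\left(\frac{1}{-6 - 17} \right)} = - \frac{138}{7 \left(-6 - 17\right)} = - \frac{138}{7 \left(-23\right)} = \left(- \frac{138}{7}\right) \left(- \frac{1}{23}\right) = \frac{6}{7}$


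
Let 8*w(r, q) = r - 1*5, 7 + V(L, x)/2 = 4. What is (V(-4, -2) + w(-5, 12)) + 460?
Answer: 1811/4 ≈ 452.75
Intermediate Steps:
V(L, x) = -6 (V(L, x) = -14 + 2*4 = -14 + 8 = -6)
w(r, q) = -5/8 + r/8 (w(r, q) = (r - 1*5)/8 = (r - 5)/8 = (-5 + r)/8 = -5/8 + r/8)
(V(-4, -2) + w(-5, 12)) + 460 = (-6 + (-5/8 + (⅛)*(-5))) + 460 = (-6 + (-5/8 - 5/8)) + 460 = (-6 - 5/4) + 460 = -29/4 + 460 = 1811/4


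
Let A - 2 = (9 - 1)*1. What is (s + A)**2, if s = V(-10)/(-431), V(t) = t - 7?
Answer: 18722929/185761 ≈ 100.79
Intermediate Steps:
V(t) = -7 + t
A = 10 (A = 2 + (9 - 1)*1 = 2 + 8*1 = 2 + 8 = 10)
s = 17/431 (s = (-7 - 10)/(-431) = -17*(-1/431) = 17/431 ≈ 0.039443)
(s + A)**2 = (17/431 + 10)**2 = (4327/431)**2 = 18722929/185761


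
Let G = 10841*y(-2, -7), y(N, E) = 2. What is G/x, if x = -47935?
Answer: -21682/47935 ≈ -0.45232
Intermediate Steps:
G = 21682 (G = 10841*2 = 21682)
G/x = 21682/(-47935) = 21682*(-1/47935) = -21682/47935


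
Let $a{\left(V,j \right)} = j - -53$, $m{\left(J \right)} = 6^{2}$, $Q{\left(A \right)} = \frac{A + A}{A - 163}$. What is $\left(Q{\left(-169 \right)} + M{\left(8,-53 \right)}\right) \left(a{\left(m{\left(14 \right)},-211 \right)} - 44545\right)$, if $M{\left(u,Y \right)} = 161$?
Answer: $- \frac{1202287185}{166} \approx -7.2427 \cdot 10^{6}$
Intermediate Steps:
$Q{\left(A \right)} = \frac{2 A}{-163 + A}$
$m{\left(J \right)} = 36$
$a{\left(V,j \right)} = 53 + j$ ($a{\left(V,j \right)} = j + 53 = 53 + j$)
$\left(Q{\left(-169 \right)} + M{\left(8,-53 \right)}\right) \left(a{\left(m{\left(14 \right)},-211 \right)} - 44545\right) = \left(2 \left(-169\right) \frac{1}{-163 - 169} + 161\right) \left(\left(53 - 211\right) - 44545\right) = \left(2 \left(-169\right) \frac{1}{-332} + 161\right) \left(-158 - 44545\right) = \left(2 \left(-169\right) \left(- \frac{1}{332}\right) + 161\right) \left(-44703\right) = \left(\frac{169}{166} + 161\right) \left(-44703\right) = \frac{26895}{166} \left(-44703\right) = - \frac{1202287185}{166}$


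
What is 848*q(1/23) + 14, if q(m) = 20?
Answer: 16974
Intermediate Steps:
848*q(1/23) + 14 = 848*20 + 14 = 16960 + 14 = 16974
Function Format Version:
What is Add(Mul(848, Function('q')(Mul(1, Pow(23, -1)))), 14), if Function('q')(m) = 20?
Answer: 16974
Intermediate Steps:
Add(Mul(848, Function('q')(Mul(1, Pow(23, -1)))), 14) = Add(Mul(848, 20), 14) = Add(16960, 14) = 16974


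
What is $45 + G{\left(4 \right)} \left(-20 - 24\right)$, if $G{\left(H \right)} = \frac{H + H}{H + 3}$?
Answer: $- \frac{37}{7} \approx -5.2857$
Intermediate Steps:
$G{\left(H \right)} = \frac{2 H}{3 + H}$
$45 + G{\left(4 \right)} \left(-20 - 24\right) = 45 + 2 \cdot 4 \frac{1}{3 + 4} \left(-20 - 24\right) = 45 + 2 \cdot 4 \cdot \frac{1}{7} \left(-44\right) = 45 + \frac{8}{7} \left(-44\right) = 45 - \frac{352}{7} = - \frac{37}{7}$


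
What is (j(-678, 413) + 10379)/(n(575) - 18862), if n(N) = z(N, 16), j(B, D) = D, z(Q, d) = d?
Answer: -5396/9423 ≈ -0.57264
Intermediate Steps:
n(N) = 16
(j(-678, 413) + 10379)/(n(575) - 18862) = (413 + 10379)/(16 - 18862) = 10792/(-18846) = 10792*(-1/18846) = -5396/9423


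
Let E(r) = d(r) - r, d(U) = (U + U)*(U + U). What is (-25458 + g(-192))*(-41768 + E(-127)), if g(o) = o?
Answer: -586743750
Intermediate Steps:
d(U) = 4*U**2 (d(U) = (2*U)*(2*U) = 4*U**2)
E(r) = -r + 4*r**2 (E(r) = 4*r**2 - r = -r + 4*r**2)
(-25458 + g(-192))*(-41768 + E(-127)) = (-25458 - 192)*(-41768 - 127*(-1 + 4*(-127))) = -25650*(-41768 - 127*(-1 - 508)) = -25650*(-41768 - 127*(-509)) = -25650*(-41768 + 64643) = -25650*22875 = -586743750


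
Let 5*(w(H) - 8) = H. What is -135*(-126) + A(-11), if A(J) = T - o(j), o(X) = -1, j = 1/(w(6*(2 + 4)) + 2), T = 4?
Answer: 17015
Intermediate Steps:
w(H) = 8 + H/5
j = 5/86 (j = 1/((8 + (6*(2 + 4))/5) + 2) = 1/((8 + (6*6)/5) + 2) = 1/((8 + (⅕)*36) + 2) = 1/((8 + 36/5) + 2) = 1/(76/5 + 2) = 1/(86/5) = 5/86 ≈ 0.058140)
A(J) = 5 (A(J) = 4 - 1*(-1) = 4 + 1 = 5)
-135*(-126) + A(-11) = -135*(-126) + 5 = 17010 + 5 = 17015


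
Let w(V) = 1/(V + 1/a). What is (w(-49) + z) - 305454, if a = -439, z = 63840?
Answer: -5197600807/21512 ≈ -2.4161e+5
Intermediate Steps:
w(V) = 1/(-1/439 + V) (w(V) = 1/(V + 1/(-439)) = 1/(V - 1/439) = 1/(-1/439 + V))
(w(-49) + z) - 305454 = (439/(-1 + 439*(-49)) + 63840) - 305454 = (439/(-1 - 21511) + 63840) - 305454 = (439/(-21512) + 63840) - 305454 = (439*(-1/21512) + 63840) - 305454 = (-439/21512 + 63840) - 305454 = 1373325641/21512 - 305454 = -5197600807/21512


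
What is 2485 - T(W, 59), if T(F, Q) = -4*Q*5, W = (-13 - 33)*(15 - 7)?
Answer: 3665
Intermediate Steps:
W = -368 (W = -46*8 = -368)
T(F, Q) = -20*Q
2485 - T(W, 59) = 2485 - (-20)*59 = 2485 - 1*(-1180) = 2485 + 1180 = 3665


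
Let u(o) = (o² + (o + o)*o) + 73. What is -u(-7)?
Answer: -220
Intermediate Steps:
u(o) = 73 + 3*o² (u(o) = (o² + (2*o)*o) + 73 = (o² + 2*o²) + 73 = 3*o² + 73 = 73 + 3*o²)
-u(-7) = -(73 + 3*(-7)²) = -(73 + 3*49) = -(73 + 147) = -1*220 = -220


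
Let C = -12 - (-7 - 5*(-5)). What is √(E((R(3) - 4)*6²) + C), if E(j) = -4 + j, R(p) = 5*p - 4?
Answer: √218 ≈ 14.765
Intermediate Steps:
R(p) = -4 + 5*p
C = -30 (C = -12 - (-7 + 25) = -12 - 1*18 = -12 - 18 = -30)
√(E((R(3) - 4)*6²) + C) = √((-4 + ((-4 + 5*3) - 4)*6²) - 30) = √((-4 + ((-4 + 15) - 4)*36) - 30) = √((-4 + (11 - 4)*36) - 30) = √((-4 + 7*36) - 30) = √((-4 + 252) - 30) = √(248 - 30) = √218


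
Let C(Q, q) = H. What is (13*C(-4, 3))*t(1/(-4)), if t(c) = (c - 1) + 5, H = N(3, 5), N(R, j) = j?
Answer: 975/4 ≈ 243.75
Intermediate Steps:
H = 5
C(Q, q) = 5
t(c) = 4 + c (t(c) = (-1 + c) + 5 = 4 + c)
(13*C(-4, 3))*t(1/(-4)) = (13*5)*(4 + 1/(-4)) = 65*(4 - ¼) = 65*(15/4) = 975/4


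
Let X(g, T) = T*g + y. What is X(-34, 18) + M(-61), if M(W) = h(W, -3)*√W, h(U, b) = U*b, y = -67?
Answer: -679 + 183*I*√61 ≈ -679.0 + 1429.3*I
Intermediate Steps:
X(g, T) = -67 + T*g (X(g, T) = T*g - 67 = -67 + T*g)
M(W) = -3*W^(3/2) (M(W) = (W*(-3))*√W = (-3*W)*√W = -3*W^(3/2))
X(-34, 18) + M(-61) = (-67 + 18*(-34)) - (-183)*I*√61 = (-67 - 612) - (-183)*I*√61 = -679 + 183*I*√61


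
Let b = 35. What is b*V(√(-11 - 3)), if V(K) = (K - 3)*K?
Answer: -490 - 105*I*√14 ≈ -490.0 - 392.87*I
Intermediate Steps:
V(K) = K*(-3 + K) (V(K) = (-3 + K)*K = K*(-3 + K))
b*V(√(-11 - 3)) = 35*(√(-11 - 3)*(-3 + √(-11 - 3))) = 35*(√(-14)*(-3 + √(-14))) = 35*((I*√14)*(-3 + I*√14)) = 35*(I*√14*(-3 + I*√14)) = 35*I*√14*(-3 + I*√14)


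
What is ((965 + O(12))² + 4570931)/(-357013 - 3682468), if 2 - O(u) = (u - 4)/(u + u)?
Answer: -49548379/36355329 ≈ -1.3629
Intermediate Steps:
O(u) = 2 - (-4 + u)/(2*u) (O(u) = 2 - (u - 4)/(u + u) = 2 - (-4 + u)/(2*u))
((965 + O(12))² + 4570931)/(-357013 - 3682468) = ((965 + (3/2 + 2/12))² + 4570931)/(-357013 - 3682468) = ((965 + (3/2 + 2*(1/12)))² + 4570931)/(-4039481) = ((965 + (3/2 + ⅙))² + 4570931)*(-1/4039481) = ((965 + 5/3)² + 4570931)*(-1/4039481) = ((2900/3)² + 4570931)*(-1/4039481) = (8410000/9 + 4570931)*(-1/4039481) = (49548379/9)*(-1/4039481) = -49548379/36355329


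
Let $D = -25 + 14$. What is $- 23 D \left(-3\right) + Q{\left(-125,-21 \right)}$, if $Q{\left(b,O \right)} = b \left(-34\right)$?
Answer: $3491$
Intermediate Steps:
$D = -11$
$Q{\left(b,O \right)} = - 34 b$
$- 23 D \left(-3\right) + Q{\left(-125,-21 \right)} = \left(-23\right) \left(-11\right) \left(-3\right) - -4250 = 253 \left(-3\right) + 4250 = -759 + 4250 = 3491$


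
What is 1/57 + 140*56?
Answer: 446881/57 ≈ 7840.0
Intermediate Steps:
1/57 + 140*56 = 1/57 + 7840 = 446881/57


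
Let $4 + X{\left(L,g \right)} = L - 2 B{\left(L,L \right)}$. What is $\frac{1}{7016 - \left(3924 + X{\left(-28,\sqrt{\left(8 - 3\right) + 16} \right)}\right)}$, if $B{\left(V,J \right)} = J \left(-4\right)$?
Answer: $\frac{1}{3348} \approx 0.00029869$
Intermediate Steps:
$B{\left(V,J \right)} = - 4 J$
$X{\left(L,g \right)} = -4 + 9 L$ ($X{\left(L,g \right)} = -4 - \left(- L + 2 \left(-4\right) L\right) = -4 + \left(L + 8 L\right) = -4 + 9 L$)
$\frac{1}{7016 - \left(3924 + X{\left(-28,\sqrt{\left(8 - 3\right) + 16} \right)}\right)} = \frac{1}{7016 - \left(3920 - 252\right)} = \frac{1}{7016 - 3668} = \frac{1}{3348}$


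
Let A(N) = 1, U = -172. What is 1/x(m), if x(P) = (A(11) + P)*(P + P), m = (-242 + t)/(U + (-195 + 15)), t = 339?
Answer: -61952/24735 ≈ -2.5046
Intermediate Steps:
m = -97/352 (m = (-242 + 339)/(-172 + (-195 + 15)) = 97/(-172 - 180) = 97/(-352) = 97*(-1/352) = -97/352 ≈ -0.27557)
x(P) = 2*P*(1 + P) (x(P) = (1 + P)*(P + P) = (1 + P)*(2*P) = 2*P*(1 + P))
1/x(m) = 1/(2*(-97/352)*(1 - 97/352)) = 1/(2*(-97/352)*(255/352)) = 1/(-24735/61952) = -61952/24735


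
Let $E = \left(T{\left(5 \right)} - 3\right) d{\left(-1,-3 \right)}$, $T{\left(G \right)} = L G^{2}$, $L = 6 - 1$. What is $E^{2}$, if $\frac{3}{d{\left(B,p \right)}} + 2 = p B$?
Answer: $133956$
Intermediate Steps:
$L = 5$ ($L = 6 - 1 = 5$)
$d{\left(B,p \right)} = \frac{3}{-2 + B p}$ ($d{\left(B,p \right)} = \frac{3}{-2 + p B} = \frac{3}{-2 + B p}$)
$T{\left(G \right)} = 5 G^{2}$
$E = 366$ ($E = \left(5 \cdot 5^{2} - 3\right) \frac{3}{-2 - -3} = \left(5 \cdot 25 - 3\right) \frac{3}{-2 + 3} = \left(125 - 3\right) \frac{3}{1} = 122 \cdot 3 \cdot 1 = 122 \cdot 3 = 366$)
$E^{2} = 366^{2} = 133956$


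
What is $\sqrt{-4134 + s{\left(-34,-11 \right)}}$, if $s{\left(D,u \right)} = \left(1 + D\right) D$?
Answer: $2 i \sqrt{753} \approx 54.882 i$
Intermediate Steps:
$s{\left(D,u \right)} = D \left(1 + D\right)$
$\sqrt{-4134 + s{\left(-34,-11 \right)}} = \sqrt{-4134 - 34 \left(1 - 34\right)} = \sqrt{-4134 - -1122} = \sqrt{-4134 + 1122} = \sqrt{-3012} = 2 i \sqrt{753}$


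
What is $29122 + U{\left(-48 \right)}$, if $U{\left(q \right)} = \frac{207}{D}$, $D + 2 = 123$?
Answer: $\frac{3523969}{121} \approx 29124.0$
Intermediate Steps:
$D = 121$ ($D = -2 + 123 = 121$)
$U{\left(q \right)} = \frac{207}{121}$
$29122 + U{\left(-48 \right)} = 29122 + \frac{207}{121} = \frac{3523969}{121}$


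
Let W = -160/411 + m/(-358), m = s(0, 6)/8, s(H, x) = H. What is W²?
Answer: 25600/168921 ≈ 0.15155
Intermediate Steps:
m = 0 (m = 0/8 = 0*(⅛) = 0)
W = -160/411 (W = -160/411 + 0/(-358) = -160*1/411 + 0*(-1/358) = -160/411 + 0 = -160/411 ≈ -0.38929)
W² = (-160/411)² = 25600/168921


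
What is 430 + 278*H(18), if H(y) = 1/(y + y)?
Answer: 7879/18 ≈ 437.72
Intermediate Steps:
H(y) = 1/(2*y)
430 + 278*H(18) = 430 + 278*((1/2)/18) = 430 + 278*((1/2)*(1/18)) = 430 + 278*(1/36) = 430 + 139/18 = 7879/18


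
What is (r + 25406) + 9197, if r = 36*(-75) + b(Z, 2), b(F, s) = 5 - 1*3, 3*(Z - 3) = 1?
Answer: 31905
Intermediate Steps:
Z = 10/3 (Z = 3 + (⅓)*1 = 3 + ⅓ = 10/3 ≈ 3.3333)
b(F, s) = 2 (b(F, s) = 5 - 3 = 2)
r = -2698 (r = 36*(-75) + 2 = -2700 + 2 = -2698)
(r + 25406) + 9197 = (-2698 + 25406) + 9197 = 22708 + 9197 = 31905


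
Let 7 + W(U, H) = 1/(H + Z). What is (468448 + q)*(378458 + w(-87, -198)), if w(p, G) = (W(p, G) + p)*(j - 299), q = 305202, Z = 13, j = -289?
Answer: 12415633917740/37 ≈ 3.3556e+11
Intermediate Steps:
W(U, H) = -7 + 1/(13 + H) (W(U, H) = -7 + 1/(H + 13) = -7 + 1/(13 + H))
w(p, G) = -588*p - 588*(-90 - 7*G)/(13 + G) (w(p, G) = ((-90 - 7*G)/(13 + G) + p)*(-289 - 299) = (p + (-90 - 7*G)/(13 + G))*(-588) = -588*p - 588*(-90 - 7*G)/(13 + G))
(468448 + q)*(378458 + w(-87, -198)) = (468448 + 305202)*(378458 + 588*(90 + 7*(-198) - 1*(-87)*(13 - 198))/(13 - 198)) = 773650*(378458 + 588*(90 - 1386 - 1*(-87)*(-185))/(-185)) = 773650*(378458 + 588*(-1/185)*(90 - 1386 - 16095)) = 773650*(378458 + 588*(-1/185)*(-17391)) = 773650*(378458 + 10225908/185) = 773650*(80240638/185) = 12415633917740/37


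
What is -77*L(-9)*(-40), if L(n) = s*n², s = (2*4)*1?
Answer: 1995840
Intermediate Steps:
s = 8 (s = 8*1 = 8)
L(n) = 8*n²
-77*L(-9)*(-40) = -616*(-9)²*(-40) = -616*81*(-40) = -77*648*(-40) = -49896*(-40) = 1995840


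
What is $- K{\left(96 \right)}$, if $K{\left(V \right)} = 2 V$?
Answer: $-192$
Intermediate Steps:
$- K{\left(96 \right)} = - 2 \cdot 96 = \left(-1\right) 192 = -192$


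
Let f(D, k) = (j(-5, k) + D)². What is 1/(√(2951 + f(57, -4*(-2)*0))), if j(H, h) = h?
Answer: √62/620 ≈ 0.012700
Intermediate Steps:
f(D, k) = (D + k)² (f(D, k) = (k + D)² = (D + k)²)
1/(√(2951 + f(57, -4*(-2)*0))) = 1/(√(2951 + (57 - 4*(-2)*0)²)) = 1/(√(2951 + (57 + 8*0)²)) = 1/(√(2951 + (57 + 0)²)) = 1/(√(2951 + 57²)) = 1/(√(2951 + 3249)) = 1/(√6200) = 1/(10*√62) = √62/620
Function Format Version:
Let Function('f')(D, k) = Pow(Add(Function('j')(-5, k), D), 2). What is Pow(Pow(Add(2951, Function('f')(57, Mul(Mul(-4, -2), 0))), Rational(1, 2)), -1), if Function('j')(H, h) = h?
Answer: Mul(Rational(1, 620), Pow(62, Rational(1, 2))) ≈ 0.012700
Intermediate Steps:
Function('f')(D, k) = Pow(Add(D, k), 2) (Function('f')(D, k) = Pow(Add(k, D), 2) = Pow(Add(D, k), 2))
Pow(Pow(Add(2951, Function('f')(57, Mul(Mul(-4, -2), 0))), Rational(1, 2)), -1) = Pow(Pow(Add(2951, Pow(Add(57, Mul(Mul(-4, -2), 0)), 2)), Rational(1, 2)), -1) = Pow(Pow(Add(2951, Pow(Add(57, Mul(8, 0)), 2)), Rational(1, 2)), -1) = Pow(Pow(Add(2951, Pow(Add(57, 0), 2)), Rational(1, 2)), -1) = Pow(Pow(Add(2951, Pow(57, 2)), Rational(1, 2)), -1) = Pow(Pow(Add(2951, 3249), Rational(1, 2)), -1) = Pow(Pow(6200, Rational(1, 2)), -1) = Pow(Mul(10, Pow(62, Rational(1, 2))), -1) = Mul(Rational(1, 620), Pow(62, Rational(1, 2)))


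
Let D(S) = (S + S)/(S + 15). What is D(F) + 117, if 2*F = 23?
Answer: 6247/53 ≈ 117.87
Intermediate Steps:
F = 23/2 (F = (½)*23 = 23/2 ≈ 11.500)
D(S) = 2*S/(15 + S) (D(S) = (2*S)/(15 + S) = 2*S/(15 + S))
D(F) + 117 = 2*(23/2)/(15 + 23/2) + 117 = 2*(23/2)/(53/2) + 117 = 2*(23/2)*(2/53) + 117 = 46/53 + 117 = 6247/53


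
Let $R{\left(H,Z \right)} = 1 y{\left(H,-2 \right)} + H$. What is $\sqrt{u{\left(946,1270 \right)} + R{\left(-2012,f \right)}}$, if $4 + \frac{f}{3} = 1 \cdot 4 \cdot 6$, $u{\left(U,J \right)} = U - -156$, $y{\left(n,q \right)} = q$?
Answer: $4 i \sqrt{57} \approx 30.199 i$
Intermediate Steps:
$u{\left(U,J \right)} = 156 + U$ ($u{\left(U,J \right)} = U + 156 = 156 + U$)
$f = 60$ ($f = -12 + 3 \cdot 1 \cdot 4 \cdot 6 = -12 + 3 \cdot 4 \cdot 6 = -12 + 3 \cdot 24 = -12 + 72 = 60$)
$R{\left(H,Z \right)} = -2 + H$ ($R{\left(H,Z \right)} = 1 \left(-2\right) + H = -2 + H$)
$\sqrt{u{\left(946,1270 \right)} + R{\left(-2012,f \right)}} = \sqrt{\left(156 + 946\right) - 2014} = \sqrt{1102 - 2014} = \sqrt{-912} = 4 i \sqrt{57}$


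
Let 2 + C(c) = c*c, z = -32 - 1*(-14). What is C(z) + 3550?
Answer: 3872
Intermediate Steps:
z = -18 (z = -32 + 14 = -18)
C(c) = -2 + c² (C(c) = -2 + c*c = -2 + c²)
C(z) + 3550 = (-2 + (-18)²) + 3550 = (-2 + 324) + 3550 = 322 + 3550 = 3872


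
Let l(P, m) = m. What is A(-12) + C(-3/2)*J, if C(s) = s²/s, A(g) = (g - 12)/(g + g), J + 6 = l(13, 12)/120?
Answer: 197/20 ≈ 9.8500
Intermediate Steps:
J = -59/10 (J = -6 + 12/120 = -6 + 12*(1/120) = -6 + ⅒ = -59/10 ≈ -5.9000)
A(g) = (-12 + g)/(2*g) (A(g) = (-12 + g)/((2*g)) = (-12 + g)*(1/(2*g)) = (-12 + g)/(2*g))
C(s) = s
A(-12) + C(-3/2)*J = (½)*(-12 - 12)/(-12) - 3/2*(-59/10) = (½)*(-1/12)*(-24) - 3*½*(-59/10) = 1 - 3/2*(-59/10) = 1 + 177/20 = 197/20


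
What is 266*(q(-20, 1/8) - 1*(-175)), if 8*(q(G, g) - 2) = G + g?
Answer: 1485477/32 ≈ 46421.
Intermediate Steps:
q(G, g) = 2 + G/8 + g/8 (q(G, g) = 2 + (G + g)/8 = 2 + (G/8 + g/8) = 2 + G/8 + g/8)
266*(q(-20, 1/8) - 1*(-175)) = 266*((2 + (⅛)*(-20) + (1/8)/8) - 1*(-175)) = 266*((2 - 5/2 + (1*(⅛))/8) + 175) = 266*((2 - 5/2 + (⅛)*(⅛)) + 175) = 266*((2 - 5/2 + 1/64) + 175) = 266*(-31/64 + 175) = 266*(11169/64) = 1485477/32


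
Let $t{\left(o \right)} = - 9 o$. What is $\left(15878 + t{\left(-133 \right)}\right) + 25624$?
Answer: $42699$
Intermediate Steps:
$\left(15878 + t{\left(-133 \right)}\right) + 25624 = \left(15878 - -1197\right) + 25624 = \left(15878 + 1197\right) + 25624 = 17075 + 25624 = 42699$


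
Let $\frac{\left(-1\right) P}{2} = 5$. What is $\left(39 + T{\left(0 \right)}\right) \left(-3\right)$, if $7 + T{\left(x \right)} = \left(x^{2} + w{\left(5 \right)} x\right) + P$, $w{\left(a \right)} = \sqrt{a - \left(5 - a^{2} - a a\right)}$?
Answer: $-66$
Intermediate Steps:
$P = -10$ ($P = \left(-2\right) 5 = -10$)
$w{\left(a \right)} = \sqrt{-5 + a + 2 a^{2}}$ ($w{\left(a \right)} = \sqrt{a + \left(\left(a^{2} + a^{2}\right) - 5\right)} = \sqrt{a + \left(2 a^{2} - 5\right)} = \sqrt{a + \left(-5 + 2 a^{2}\right)} = \sqrt{-5 + a + 2 a^{2}}$)
$T{\left(x \right)} = -17 + x^{2} + 5 x \sqrt{2}$ ($T{\left(x \right)} = -7 - \left(10 - x^{2} - \sqrt{-5 + 5 + 2 \cdot 5^{2}} x\right) = -7 - \left(10 - x^{2} - \sqrt{-5 + 5 + 2 \cdot 25} x\right) = -7 - \left(10 - x^{2} - \sqrt{-5 + 5 + 50} x\right) = -7 - \left(10 - x^{2} - \sqrt{50} x\right) = -7 - \left(10 - x^{2} - 5 \sqrt{2} x\right) = -7 - \left(10 - x^{2} - 5 x \sqrt{2}\right) = -7 + \left(-10 + x^{2} + 5 x \sqrt{2}\right) = -17 + x^{2} + 5 x \sqrt{2}$)
$\left(39 + T{\left(0 \right)}\right) \left(-3\right) = \left(39 + \left(-17 + 0^{2} + 5 \cdot 0 \sqrt{2}\right)\right) \left(-3\right) = \left(39 + \left(-17 + 0 + 0\right)\right) \left(-3\right) = \left(39 - 17\right) \left(-3\right) = 22 \left(-3\right) = -66$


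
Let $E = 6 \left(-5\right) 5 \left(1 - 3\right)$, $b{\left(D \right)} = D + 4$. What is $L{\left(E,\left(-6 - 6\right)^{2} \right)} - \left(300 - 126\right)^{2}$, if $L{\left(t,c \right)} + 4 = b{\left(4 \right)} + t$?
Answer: $-29972$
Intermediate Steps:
$b{\left(D \right)} = 4 + D$
$E = 300$ ($E = - 30 \cdot 5 \left(-2\right) = \left(-30\right) \left(-10\right) = 300$)
$L{\left(t,c \right)} = 4 + t$ ($L{\left(t,c \right)} = -4 + \left(\left(4 + 4\right) + t\right) = -4 + \left(8 + t\right) = 4 + t$)
$L{\left(E,\left(-6 - 6\right)^{2} \right)} - \left(300 - 126\right)^{2} = \left(4 + 300\right) - \left(300 - 126\right)^{2} = 304 - 174^{2} = 304 - 30276 = -29972$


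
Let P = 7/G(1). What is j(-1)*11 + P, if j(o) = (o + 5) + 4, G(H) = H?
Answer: 95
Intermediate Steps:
P = 7 (P = 7/1 = 7*1 = 7)
j(o) = 9 + o (j(o) = (5 + o) + 4 = 9 + o)
j(-1)*11 + P = (9 - 1)*11 + 7 = 8*11 + 7 = 88 + 7 = 95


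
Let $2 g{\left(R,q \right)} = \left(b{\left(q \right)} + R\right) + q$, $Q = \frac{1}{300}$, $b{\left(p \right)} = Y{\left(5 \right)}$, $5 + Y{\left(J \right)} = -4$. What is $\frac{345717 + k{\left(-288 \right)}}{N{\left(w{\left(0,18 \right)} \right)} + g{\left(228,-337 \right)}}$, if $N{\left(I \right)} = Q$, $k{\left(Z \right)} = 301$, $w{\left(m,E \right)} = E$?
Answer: $- \frac{103805400}{17699} \approx -5865.0$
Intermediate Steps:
$Y{\left(J \right)} = -9$ ($Y{\left(J \right)} = -5 - 4 = -9$)
$b{\left(p \right)} = -9$
$Q = \frac{1}{300} \approx 0.0033333$
$N{\left(I \right)} = \frac{1}{300}$
$g{\left(R,q \right)} = - \frac{9}{2} + \frac{R}{2} + \frac{q}{2}$ ($g{\left(R,q \right)} = \frac{\left(-9 + R\right) + q}{2} = \frac{-9 + R + q}{2} = - \frac{9}{2} + \frac{R}{2} + \frac{q}{2}$)
$\frac{345717 + k{\left(-288 \right)}}{N{\left(w{\left(0,18 \right)} \right)} + g{\left(228,-337 \right)}} = \frac{345717 + 301}{\frac{1}{300} + \left(- \frac{9}{2} + \frac{1}{2} \cdot 228 + \frac{1}{2} \left(-337\right)\right)} = \frac{346018}{\frac{1}{300} - 59} = \frac{346018}{- \frac{17699}{300}} = 346018 \left(- \frac{300}{17699}\right) = - \frac{103805400}{17699}$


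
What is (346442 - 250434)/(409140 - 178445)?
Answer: 96008/230695 ≈ 0.41617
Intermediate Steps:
(346442 - 250434)/(409140 - 178445) = 96008/230695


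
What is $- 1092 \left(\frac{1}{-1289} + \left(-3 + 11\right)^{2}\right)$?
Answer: $- \frac{90084540}{1289} \approx -69887.0$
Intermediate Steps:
$- 1092 \left(\frac{1}{-1289} + \left(-3 + 11\right)^{2}\right) = - 1092 \left(- \frac{1}{1289} + 8^{2}\right) = - 1092 \left(- \frac{1}{1289} + 64\right) = \left(-1092\right) \frac{82495}{1289} = - \frac{90084540}{1289}$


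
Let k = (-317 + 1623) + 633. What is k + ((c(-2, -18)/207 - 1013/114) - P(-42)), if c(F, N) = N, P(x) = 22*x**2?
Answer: -96694045/2622 ≈ -36878.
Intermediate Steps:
k = 1939 (k = 1306 + 633 = 1939)
k + ((c(-2, -18)/207 - 1013/114) - P(-42)) = 1939 + ((-18/207 - 1013/114) - 22*(-42)**2) = 1939 + ((-18*1/207 - 1013*1/114) - 22*1764) = 1939 + ((-2/23 - 1013/114) - 1*38808) = 1939 + (-23527/2622 - 38808) = 1939 - 101778103/2622 = -96694045/2622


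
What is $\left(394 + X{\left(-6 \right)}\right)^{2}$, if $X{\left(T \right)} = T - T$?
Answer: $155236$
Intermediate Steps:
$X{\left(T \right)} = 0$
$\left(394 + X{\left(-6 \right)}\right)^{2} = \left(394 + 0\right)^{2} = 394^{2} = 155236$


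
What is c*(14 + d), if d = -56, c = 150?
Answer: -6300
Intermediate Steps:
c*(14 + d) = 150*(14 - 56) = 150*(-42) = -6300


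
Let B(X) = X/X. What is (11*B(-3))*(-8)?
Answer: -88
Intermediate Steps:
B(X) = 1
(11*B(-3))*(-8) = (11*1)*(-8) = 11*(-8) = -88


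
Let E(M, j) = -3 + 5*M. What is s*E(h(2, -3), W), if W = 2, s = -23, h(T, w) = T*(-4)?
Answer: 989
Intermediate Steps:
h(T, w) = -4*T
s*E(h(2, -3), W) = -23*(-3 + 5*(-4*2)) = -23*(-3 + 5*(-8)) = -23*(-3 - 40) = -23*(-43) = 989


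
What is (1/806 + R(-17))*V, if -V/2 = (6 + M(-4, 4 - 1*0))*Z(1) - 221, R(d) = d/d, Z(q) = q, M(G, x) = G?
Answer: 176733/403 ≈ 438.54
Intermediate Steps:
R(d) = 1
V = 438 (V = -2*((6 - 4)*1 - 221) = -2*(2*1 - 221) = -2*(2 - 221) = -2*(-219) = 438)
(1/806 + R(-17))*V = (1/806 + 1)*438 = (807/806)*438 = 176733/403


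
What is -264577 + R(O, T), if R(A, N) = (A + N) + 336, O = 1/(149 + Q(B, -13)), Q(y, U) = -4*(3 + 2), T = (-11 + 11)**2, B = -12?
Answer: -34087088/129 ≈ -2.6424e+5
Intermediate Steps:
T = 0 (T = 0**2 = 0)
Q(y, U) = -20 (Q(y, U) = -4*5 = -20)
O = 1/129 (O = 1/(149 - 20) = 1/129 ≈ 0.0077519)
R(A, N) = 336 + A + N
-264577 + R(O, T) = -264577 + (336 + 1/129 + 0) = -264577 + 43345/129 = -34087088/129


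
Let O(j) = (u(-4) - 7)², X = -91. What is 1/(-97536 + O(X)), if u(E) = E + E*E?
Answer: -1/97511 ≈ -1.0255e-5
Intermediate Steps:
u(E) = E + E²
O(j) = 25 (O(j) = (-4*(1 - 4) - 7)² = (-4*(-3) - 7)² = (12 - 7)² = 5² = 25)
1/(-97536 + O(X)) = 1/(-97536 + 25) = 1/(-97511) = -1/97511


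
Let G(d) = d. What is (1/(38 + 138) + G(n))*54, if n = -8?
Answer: -37989/88 ≈ -431.69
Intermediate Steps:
(1/(38 + 138) + G(n))*54 = (1/(38 + 138) - 8)*54 = (1/176 - 8)*54 = -1407/176*54 = -37989/88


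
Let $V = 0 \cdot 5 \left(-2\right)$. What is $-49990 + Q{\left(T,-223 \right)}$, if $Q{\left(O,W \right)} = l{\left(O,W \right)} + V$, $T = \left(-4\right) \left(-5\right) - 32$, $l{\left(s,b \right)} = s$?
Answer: $-50002$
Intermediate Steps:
$T = -12$ ($T = 20 - 32 = -12$)
$V = 0$ ($V = 0 \left(-2\right) = 0$)
$Q{\left(O,W \right)} = O$ ($Q{\left(O,W \right)} = O + 0 = O$)
$-49990 + Q{\left(T,-223 \right)} = -49990 - 12 = -50002$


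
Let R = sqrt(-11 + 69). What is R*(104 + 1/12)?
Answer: 1249*sqrt(58)/12 ≈ 792.67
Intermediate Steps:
R = sqrt(58) ≈ 7.6158
R*(104 + 1/12) = sqrt(58)*(104 + 1/12) = sqrt(58)*(1249/12) = 1249*sqrt(58)/12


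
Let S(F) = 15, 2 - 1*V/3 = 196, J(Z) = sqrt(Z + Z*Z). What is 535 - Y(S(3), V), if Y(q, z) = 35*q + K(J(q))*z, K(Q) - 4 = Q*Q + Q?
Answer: 142018 + 2328*sqrt(15) ≈ 1.5103e+5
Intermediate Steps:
J(Z) = sqrt(Z + Z**2)
V = -582 (V = 6 - 3*196 = 6 - 588 = -582)
K(Q) = 4 + Q + Q**2 (K(Q) = 4 + (Q*Q + Q) = 4 + (Q**2 + Q) = 4 + (Q + Q**2) = 4 + Q + Q**2)
Y(q, z) = 35*q + z*(4 + sqrt(q*(1 + q)) + q*(1 + q)) (Y(q, z) = 35*q + (4 + sqrt(q*(1 + q)) + (sqrt(q*(1 + q)))**2)*z = 35*q + (4 + sqrt(q*(1 + q)) + q*(1 + q))*z = 35*q + z*(4 + sqrt(q*(1 + q)) + q*(1 + q)))
535 - Y(S(3), V) = 535 - (35*15 - 582*(4 + sqrt(15*(1 + 15)) + 15*(1 + 15))) = 535 - (525 - 582*(4 + sqrt(15*16) + 15*16)) = 535 - (525 - 582*(4 + sqrt(240) + 240)) = 535 - (525 - 582*(4 + 4*sqrt(15) + 240)) = 535 - (525 - 582*(244 + 4*sqrt(15))) = 535 - (525 + (-142008 - 2328*sqrt(15))) = 535 - (-141483 - 2328*sqrt(15)) = 535 + (141483 + 2328*sqrt(15)) = 142018 + 2328*sqrt(15)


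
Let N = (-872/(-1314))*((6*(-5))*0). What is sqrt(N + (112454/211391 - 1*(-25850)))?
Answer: 2*sqrt(288790218859341)/211391 ≈ 160.78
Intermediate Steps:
N = 0 (N = (-872*(-1/1314))*(-30*0) = (436/657)*0 = 0)
sqrt(N + (112454/211391 - 1*(-25850))) = sqrt(0 + (112454/211391 - 1*(-25850))) = sqrt(0 + (112454*(1/211391) + 25850)) = sqrt(0 + (112454/211391 + 25850)) = sqrt(0 + 5464569804/211391) = sqrt(5464569804/211391) = 2*sqrt(288790218859341)/211391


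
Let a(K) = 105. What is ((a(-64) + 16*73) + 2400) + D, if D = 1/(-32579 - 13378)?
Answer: 168800060/45957 ≈ 3673.0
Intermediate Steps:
D = -1/45957 (D = 1/(-45957) = -1/45957 ≈ -2.1759e-5)
((a(-64) + 16*73) + 2400) + D = ((105 + 16*73) + 2400) - 1/45957 = ((105 + 1168) + 2400) - 1/45957 = (1273 + 2400) - 1/45957 = 3673 - 1/45957 = 168800060/45957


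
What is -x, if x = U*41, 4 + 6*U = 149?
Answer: -5945/6 ≈ -990.83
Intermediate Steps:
U = 145/6 (U = -⅔ + (⅙)*149 = -⅔ + 149/6 = 145/6 ≈ 24.167)
x = 5945/6 (x = (145/6)*41 = 5945/6 ≈ 990.83)
-x = -1*5945/6 = -5945/6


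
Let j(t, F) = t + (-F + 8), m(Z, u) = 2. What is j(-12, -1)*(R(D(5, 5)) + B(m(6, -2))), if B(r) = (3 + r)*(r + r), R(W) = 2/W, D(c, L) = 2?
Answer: -63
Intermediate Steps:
B(r) = 2*r*(3 + r) (B(r) = (3 + r)*(2*r) = 2*r*(3 + r))
j(t, F) = 8 + t - F (j(t, F) = t + (8 - F) = 8 + t - F)
j(-12, -1)*(R(D(5, 5)) + B(m(6, -2))) = (8 - 12 - 1*(-1))*(2/2 + 2*2*(3 + 2)) = (8 - 12 + 1)*(2*(½) + 2*2*5) = -3*(1 + 20) = -3*21 = -63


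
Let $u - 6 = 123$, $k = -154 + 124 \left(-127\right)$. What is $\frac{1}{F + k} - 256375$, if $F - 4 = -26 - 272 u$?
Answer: $- \frac{13078201501}{51012} \approx -2.5638 \cdot 10^{5}$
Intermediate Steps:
$k = -15902$ ($k = -154 - 15748 = -15902$)
$u = 129$ ($u = 6 + 123 = 129$)
$F = -35110$ ($F = 4 - 35114 = -35110$)
$\frac{1}{F + k} - 256375 = \frac{1}{-35110 - 15902} - 256375 = \frac{1}{-51012} - 256375 = - \frac{1}{51012} - 256375 = - \frac{13078201501}{51012}$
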